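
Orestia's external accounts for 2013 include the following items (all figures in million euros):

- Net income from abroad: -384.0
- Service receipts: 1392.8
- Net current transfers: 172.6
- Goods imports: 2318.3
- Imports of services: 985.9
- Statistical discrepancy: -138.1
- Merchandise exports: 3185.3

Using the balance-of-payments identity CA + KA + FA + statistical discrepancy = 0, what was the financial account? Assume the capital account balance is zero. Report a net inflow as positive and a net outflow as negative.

-924.4

Goods balance = 3185.3 - 2318.3 = 867.0
Services balance = 1392.8 - 985.9 = 406.9
Trade balance (goods + services) = 867.0 + 406.9 = 1273.9
Net primary income = -384.0
Net secondary income = 172.6
Current account = 1273.9 + (-384.0) + 172.6 = 1062.5
Financial account = -(1062.5 + (-138.1)) = -924.4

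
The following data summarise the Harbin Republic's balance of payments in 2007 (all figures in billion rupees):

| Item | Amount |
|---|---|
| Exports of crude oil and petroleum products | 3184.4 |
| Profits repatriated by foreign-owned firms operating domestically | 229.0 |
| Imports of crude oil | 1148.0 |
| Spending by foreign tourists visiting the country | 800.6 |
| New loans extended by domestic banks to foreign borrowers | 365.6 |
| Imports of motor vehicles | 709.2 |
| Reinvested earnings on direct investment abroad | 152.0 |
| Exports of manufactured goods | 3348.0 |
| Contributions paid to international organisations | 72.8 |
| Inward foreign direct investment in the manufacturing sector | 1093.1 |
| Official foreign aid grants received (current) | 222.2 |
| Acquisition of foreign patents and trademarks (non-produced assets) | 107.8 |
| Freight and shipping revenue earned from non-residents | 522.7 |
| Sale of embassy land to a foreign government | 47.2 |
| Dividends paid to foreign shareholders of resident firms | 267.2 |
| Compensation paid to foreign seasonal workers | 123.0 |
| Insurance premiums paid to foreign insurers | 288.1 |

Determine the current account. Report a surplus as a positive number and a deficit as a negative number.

Goods: 3184.4 - 1148.0 + 3348.0 - 709.2 = 4675.2
Services: 522.7 + 800.6 - 288.1 = 1035.2
Primary income: 152.0 - 229.0 - 267.2 - 123.0 = -467.2
Secondary income: -72.8 + 222.2 = 149.4
Current account = 4675.2 + 1035.2 + (-467.2) + 149.4 = 5392.6
(Excluded from the current account — financial account: new loans extended by domestic banks to foreign borrowers 365.6, inward foreign direct investment in the manufacturing sector 1093.1; capital account: acquisition of foreign patents and trademarks (non-produced assets) 107.8, sale of embassy land to a foreign government 47.2.)

5392.6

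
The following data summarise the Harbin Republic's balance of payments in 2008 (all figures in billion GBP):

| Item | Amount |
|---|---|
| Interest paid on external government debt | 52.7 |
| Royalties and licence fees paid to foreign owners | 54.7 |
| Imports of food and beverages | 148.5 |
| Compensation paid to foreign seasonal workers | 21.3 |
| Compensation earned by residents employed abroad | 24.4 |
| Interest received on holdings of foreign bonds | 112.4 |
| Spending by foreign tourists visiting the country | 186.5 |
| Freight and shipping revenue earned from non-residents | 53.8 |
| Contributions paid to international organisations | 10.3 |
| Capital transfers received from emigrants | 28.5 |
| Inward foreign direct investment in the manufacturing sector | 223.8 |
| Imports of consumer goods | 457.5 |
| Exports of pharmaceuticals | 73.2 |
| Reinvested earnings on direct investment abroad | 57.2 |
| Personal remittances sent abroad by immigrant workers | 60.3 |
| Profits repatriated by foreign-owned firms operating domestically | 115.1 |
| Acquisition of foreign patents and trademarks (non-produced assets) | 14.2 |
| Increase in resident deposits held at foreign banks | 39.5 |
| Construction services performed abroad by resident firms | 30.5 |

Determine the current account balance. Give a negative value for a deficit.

Goods: -457.5 + 73.2 - 148.5 = -532.8
Services: 186.5 + 53.8 - 54.7 + 30.5 = 216.1
Primary income: -115.1 + 24.4 - 52.7 + 112.4 - 21.3 + 57.2 = 4.9
Secondary income: -10.3 - 60.3 = -70.6
Current account = (-532.8) + 216.1 + 4.9 + (-70.6) = -382.4
(Excluded from the current account — capital account: capital transfers received from emigrants 28.5, acquisition of foreign patents and trademarks (non-produced assets) 14.2; financial account: inward foreign direct investment in the manufacturing sector 223.8, increase in resident deposits held at foreign banks 39.5.)

-382.4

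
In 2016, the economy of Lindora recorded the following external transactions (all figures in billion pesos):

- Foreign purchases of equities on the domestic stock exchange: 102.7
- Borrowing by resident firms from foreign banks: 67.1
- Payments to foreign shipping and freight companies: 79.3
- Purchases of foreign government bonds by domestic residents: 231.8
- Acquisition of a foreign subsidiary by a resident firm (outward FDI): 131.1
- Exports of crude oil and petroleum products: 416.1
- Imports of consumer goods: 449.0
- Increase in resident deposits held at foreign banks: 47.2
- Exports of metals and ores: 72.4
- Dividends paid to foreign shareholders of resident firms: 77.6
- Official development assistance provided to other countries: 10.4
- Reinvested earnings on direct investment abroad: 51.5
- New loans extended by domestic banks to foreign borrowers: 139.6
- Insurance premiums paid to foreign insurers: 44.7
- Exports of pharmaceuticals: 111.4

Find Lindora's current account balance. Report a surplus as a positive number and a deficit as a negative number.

-9.6

Goods: 416.1 + 111.4 + 72.4 - 449.0 = 150.9
Services: -79.3 - 44.7 = -124.0
Primary income: 51.5 - 77.6 = -26.1
Secondary income: -10.4
Current account = 150.9 + (-124.0) + (-26.1) + (-10.4) = -9.6
(Excluded from the current account — financial account: foreign purchases of equities on the domestic stock exchange 102.7, borrowing by resident firms from foreign banks 67.1, purchases of foreign government bonds by domestic residents 231.8, acquisition of a foreign subsidiary by a resident firm (outward FDI) 131.1, increase in resident deposits held at foreign banks 47.2, new loans extended by domestic banks to foreign borrowers 139.6.)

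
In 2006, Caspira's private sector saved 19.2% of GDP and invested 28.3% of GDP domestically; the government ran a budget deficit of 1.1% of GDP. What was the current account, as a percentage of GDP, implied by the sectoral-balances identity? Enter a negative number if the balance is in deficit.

-10.2

By the sectoral-balances identity, CA = (S_private - I) + (T - G).
Private balance = 19.2 - 28.3 = -9.1
Government balance (T - G) = -1.1
CA = -9.1 + (-1.1) = -10.2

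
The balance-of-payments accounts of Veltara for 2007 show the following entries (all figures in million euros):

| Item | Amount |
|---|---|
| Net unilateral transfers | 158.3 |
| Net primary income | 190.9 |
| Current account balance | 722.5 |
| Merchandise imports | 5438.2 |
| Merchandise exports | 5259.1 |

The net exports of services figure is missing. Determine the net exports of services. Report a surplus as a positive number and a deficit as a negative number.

552.4

Current account = goods balance + services balance + net primary income + net secondary income
Sum of the known components = 170.1
Net exports of services = CA - (known components) = 722.5 - 170.1 = 552.4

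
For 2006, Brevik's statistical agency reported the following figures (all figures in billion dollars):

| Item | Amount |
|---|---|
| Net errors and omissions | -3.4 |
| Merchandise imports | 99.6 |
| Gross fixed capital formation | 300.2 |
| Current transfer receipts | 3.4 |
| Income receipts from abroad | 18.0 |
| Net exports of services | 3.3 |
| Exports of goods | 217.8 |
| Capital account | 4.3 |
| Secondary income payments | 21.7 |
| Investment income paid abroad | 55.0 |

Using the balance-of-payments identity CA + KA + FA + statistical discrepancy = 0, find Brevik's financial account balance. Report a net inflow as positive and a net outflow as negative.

-67.1

Goods balance = 217.8 - 99.6 = 118.2
Services balance = 3.3
Trade balance (goods + services) = 118.2 + 3.3 = 121.5
Net primary income = 18.0 - 55.0 = -37.0
Net secondary income = 3.4 - 21.7 = -18.3
Current account = 121.5 + (-37.0) + (-18.3) = 66.2
Financial account = -(66.2 + 4.3 + (-3.4)) = -67.1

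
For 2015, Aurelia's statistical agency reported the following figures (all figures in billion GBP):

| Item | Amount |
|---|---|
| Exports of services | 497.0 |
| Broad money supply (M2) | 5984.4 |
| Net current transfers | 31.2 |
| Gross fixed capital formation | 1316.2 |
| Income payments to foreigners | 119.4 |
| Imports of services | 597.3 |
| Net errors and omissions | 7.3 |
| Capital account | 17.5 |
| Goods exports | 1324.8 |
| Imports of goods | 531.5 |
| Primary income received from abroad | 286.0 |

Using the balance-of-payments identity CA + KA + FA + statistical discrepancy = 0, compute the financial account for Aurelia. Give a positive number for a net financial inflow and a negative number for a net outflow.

Goods balance = 1324.8 - 531.5 = 793.3
Services balance = 497.0 - 597.3 = -100.3
Trade balance (goods + services) = 793.3 + (-100.3) = 693.0
Net primary income = 286.0 - 119.4 = 166.6
Net secondary income = 31.2
Current account = 693.0 + 166.6 + 31.2 = 890.8
Financial account = -(890.8 + 17.5 + 7.3) = -915.6

-915.6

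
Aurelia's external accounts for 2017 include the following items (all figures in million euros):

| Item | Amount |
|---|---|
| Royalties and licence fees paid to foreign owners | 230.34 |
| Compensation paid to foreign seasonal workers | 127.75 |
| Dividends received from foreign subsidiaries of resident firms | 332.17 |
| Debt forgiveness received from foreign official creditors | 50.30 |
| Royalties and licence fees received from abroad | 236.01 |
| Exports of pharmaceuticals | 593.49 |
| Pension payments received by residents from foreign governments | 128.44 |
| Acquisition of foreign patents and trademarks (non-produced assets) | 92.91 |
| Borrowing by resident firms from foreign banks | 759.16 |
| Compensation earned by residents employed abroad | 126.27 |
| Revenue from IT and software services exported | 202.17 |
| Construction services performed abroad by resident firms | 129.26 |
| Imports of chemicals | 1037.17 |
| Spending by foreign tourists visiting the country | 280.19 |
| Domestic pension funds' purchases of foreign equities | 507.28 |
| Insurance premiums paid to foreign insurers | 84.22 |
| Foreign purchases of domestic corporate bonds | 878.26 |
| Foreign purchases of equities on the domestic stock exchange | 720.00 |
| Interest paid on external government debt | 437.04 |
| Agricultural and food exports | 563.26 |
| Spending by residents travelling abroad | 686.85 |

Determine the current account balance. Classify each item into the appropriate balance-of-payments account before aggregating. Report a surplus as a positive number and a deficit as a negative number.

Goods: 593.49 + 563.26 - 1037.17 = 119.58
Services: 202.17 + 129.26 - 84.22 - 230.34 - 686.85 + 236.01 + 280.19 = -153.78
Primary income: 332.17 - 437.04 + 126.27 - 127.75 = -106.35
Secondary income: 128.44
Current account = 119.58 + (-153.78) + (-106.35) + 128.44 = -12.11
(Excluded from the current account — capital account: debt forgiveness received from foreign official creditors 50.30, acquisition of foreign patents and trademarks (non-produced assets) 92.91; financial account: borrowing by resident firms from foreign banks 759.16, domestic pension funds' purchases of foreign equities 507.28, foreign purchases of domestic corporate bonds 878.26, foreign purchases of equities on the domestic stock exchange 720.00.)

-12.11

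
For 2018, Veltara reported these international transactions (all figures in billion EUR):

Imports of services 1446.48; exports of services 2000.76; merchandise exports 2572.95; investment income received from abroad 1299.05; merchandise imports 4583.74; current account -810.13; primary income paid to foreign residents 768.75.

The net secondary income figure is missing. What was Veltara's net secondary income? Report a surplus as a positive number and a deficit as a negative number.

116.08

Current account = goods balance + services balance + net primary income + net secondary income
Sum of the known components = -926.21
Net secondary income = CA - (known components) = -810.13 - (-926.21) = 116.08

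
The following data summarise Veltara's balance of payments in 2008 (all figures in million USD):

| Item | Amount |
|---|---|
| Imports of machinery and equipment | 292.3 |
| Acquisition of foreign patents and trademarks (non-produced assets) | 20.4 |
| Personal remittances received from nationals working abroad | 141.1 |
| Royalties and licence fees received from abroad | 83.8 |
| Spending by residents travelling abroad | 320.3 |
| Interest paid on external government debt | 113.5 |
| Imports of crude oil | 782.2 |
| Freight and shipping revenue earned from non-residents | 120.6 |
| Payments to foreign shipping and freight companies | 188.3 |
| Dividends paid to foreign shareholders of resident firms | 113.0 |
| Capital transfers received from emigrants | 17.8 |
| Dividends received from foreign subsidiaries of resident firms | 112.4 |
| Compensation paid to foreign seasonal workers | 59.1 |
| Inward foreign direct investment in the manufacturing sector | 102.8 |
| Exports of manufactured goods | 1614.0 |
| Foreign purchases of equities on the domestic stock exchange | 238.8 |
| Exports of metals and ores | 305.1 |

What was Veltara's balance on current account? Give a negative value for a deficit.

508.3

Goods: -782.2 + 305.1 + 1614.0 - 292.3 = 844.6
Services: 83.8 - 320.3 + 120.6 - 188.3 = -304.2
Primary income: 112.4 - 113.5 - 59.1 - 113.0 = -173.2
Secondary income: 141.1
Current account = 844.6 + (-304.2) + (-173.2) + 141.1 = 508.3
(Excluded from the current account — capital account: acquisition of foreign patents and trademarks (non-produced assets) 20.4, capital transfers received from emigrants 17.8; financial account: inward foreign direct investment in the manufacturing sector 102.8, foreign purchases of equities on the domestic stock exchange 238.8.)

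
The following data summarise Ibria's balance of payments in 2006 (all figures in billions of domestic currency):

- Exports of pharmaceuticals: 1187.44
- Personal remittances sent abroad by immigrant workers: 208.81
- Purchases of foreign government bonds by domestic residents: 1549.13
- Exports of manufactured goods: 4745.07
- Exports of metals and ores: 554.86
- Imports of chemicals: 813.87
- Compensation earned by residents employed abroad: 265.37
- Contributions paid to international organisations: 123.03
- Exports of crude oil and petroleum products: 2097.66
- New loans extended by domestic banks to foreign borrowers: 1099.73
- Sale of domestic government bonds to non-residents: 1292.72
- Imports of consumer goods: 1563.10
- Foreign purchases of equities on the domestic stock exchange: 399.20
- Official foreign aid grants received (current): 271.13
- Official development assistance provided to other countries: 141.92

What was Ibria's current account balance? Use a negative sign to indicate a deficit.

Goods: -813.87 - 1563.10 + 554.86 + 2097.66 + 1187.44 + 4745.07 = 6208.06
Primary income: 265.37
Secondary income: 271.13 - 123.03 - 208.81 - 141.92 = -202.63
Current account = 6208.06 + 265.37 + (-202.63) = 6270.80
(Excluded from the current account — financial account: purchases of foreign government bonds by domestic residents 1549.13, new loans extended by domestic banks to foreign borrowers 1099.73, sale of domestic government bonds to non-residents 1292.72, foreign purchases of equities on the domestic stock exchange 399.20.)

6270.80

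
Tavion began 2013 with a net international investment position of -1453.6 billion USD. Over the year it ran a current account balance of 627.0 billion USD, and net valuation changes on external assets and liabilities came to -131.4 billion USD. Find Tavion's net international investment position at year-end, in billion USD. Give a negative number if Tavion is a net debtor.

-958.0

Change in NIIP = current account + net valuation change = 627.0 + (-131.4) = 495.6
End-of-year NIIP = -1453.6 + 495.6 = -958.0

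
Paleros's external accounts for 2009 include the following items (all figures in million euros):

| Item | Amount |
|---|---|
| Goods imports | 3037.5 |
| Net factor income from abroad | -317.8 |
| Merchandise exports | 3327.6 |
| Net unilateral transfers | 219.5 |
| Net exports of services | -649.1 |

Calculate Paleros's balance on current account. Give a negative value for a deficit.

-457.3

Goods balance = 3327.6 - 3037.5 = 290.1
Services balance = -649.1
Trade balance (goods + services) = 290.1 + (-649.1) = -359.0
Net primary income = -317.8
Net secondary income = 219.5
Current account = -359.0 + (-317.8) + 219.5 = -457.3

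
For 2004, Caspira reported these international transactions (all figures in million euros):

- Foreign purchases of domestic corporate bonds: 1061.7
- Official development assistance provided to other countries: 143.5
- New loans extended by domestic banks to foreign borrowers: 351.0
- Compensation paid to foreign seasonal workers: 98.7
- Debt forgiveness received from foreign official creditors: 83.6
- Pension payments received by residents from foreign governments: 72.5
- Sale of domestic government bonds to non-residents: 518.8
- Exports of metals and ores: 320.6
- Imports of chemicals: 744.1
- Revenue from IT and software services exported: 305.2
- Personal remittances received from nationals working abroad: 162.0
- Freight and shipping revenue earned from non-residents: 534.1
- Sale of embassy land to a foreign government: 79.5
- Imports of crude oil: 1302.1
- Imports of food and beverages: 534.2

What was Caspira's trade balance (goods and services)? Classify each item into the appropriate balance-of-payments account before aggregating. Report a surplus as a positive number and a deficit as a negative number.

Goods: -744.1 - 1302.1 + 320.6 - 534.2 = -2259.8
Services: 534.1 + 305.2 = 839.3
Trade balance = -2259.8 + 839.3 = -1420.5
(Excluded from the trade balance — financial account: foreign purchases of domestic corporate bonds 1061.7, new loans extended by domestic banks to foreign borrowers 351.0, sale of domestic government bonds to non-residents 518.8; secondary income: official development assistance provided to other countries 143.5, pension payments received by residents from foreign governments 72.5, personal remittances received from nationals working abroad 162.0; primary income: compensation paid to foreign seasonal workers 98.7; capital account: debt forgiveness received from foreign official creditors 83.6, sale of embassy land to a foreign government 79.5.)

-1420.5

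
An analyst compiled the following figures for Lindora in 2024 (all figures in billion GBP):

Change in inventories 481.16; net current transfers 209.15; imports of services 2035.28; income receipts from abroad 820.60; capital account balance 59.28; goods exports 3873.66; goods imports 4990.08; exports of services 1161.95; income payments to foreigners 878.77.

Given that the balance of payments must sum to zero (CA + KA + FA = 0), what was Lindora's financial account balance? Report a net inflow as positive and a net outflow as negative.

Goods balance = 3873.66 - 4990.08 = -1116.42
Services balance = 1161.95 - 2035.28 = -873.33
Trade balance (goods + services) = -1116.42 + (-873.33) = -1989.75
Net primary income = 820.60 - 878.77 = -58.17
Net secondary income = 209.15
Current account = -1989.75 + (-58.17) + 209.15 = -1838.77
Financial account = -(-1838.77 + 59.28) = 1779.49

1779.49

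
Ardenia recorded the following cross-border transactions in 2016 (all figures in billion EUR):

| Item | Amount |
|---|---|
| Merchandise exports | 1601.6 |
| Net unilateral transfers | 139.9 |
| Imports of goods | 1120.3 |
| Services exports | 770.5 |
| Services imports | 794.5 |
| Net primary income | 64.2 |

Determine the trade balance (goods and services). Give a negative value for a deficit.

Goods balance = 1601.6 - 1120.3 = 481.3
Services balance = 770.5 - 794.5 = -24.0
Trade balance (goods + services) = 481.3 + (-24.0) = 457.3

457.3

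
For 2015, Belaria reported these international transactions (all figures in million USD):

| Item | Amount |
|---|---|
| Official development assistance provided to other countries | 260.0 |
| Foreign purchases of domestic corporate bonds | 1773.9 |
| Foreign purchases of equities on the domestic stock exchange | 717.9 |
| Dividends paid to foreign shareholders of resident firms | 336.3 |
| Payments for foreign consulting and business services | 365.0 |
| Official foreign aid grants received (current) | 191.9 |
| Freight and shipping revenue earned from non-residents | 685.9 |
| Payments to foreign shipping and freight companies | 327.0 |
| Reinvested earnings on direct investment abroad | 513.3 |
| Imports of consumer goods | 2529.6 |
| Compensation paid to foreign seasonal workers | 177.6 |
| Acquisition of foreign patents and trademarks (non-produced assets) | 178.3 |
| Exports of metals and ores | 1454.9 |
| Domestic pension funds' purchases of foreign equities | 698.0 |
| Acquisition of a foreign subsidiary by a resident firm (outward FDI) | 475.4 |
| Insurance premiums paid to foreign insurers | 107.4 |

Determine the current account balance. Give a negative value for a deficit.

Goods: 1454.9 - 2529.6 = -1074.7
Services: -365.0 - 327.0 + 685.9 - 107.4 = -113.5
Primary income: -336.3 - 177.6 + 513.3 = -0.6
Secondary income: 191.9 - 260.0 = -68.1
Current account = (-1074.7) + (-113.5) + (-0.6) + (-68.1) = -1256.9
(Excluded from the current account — financial account: foreign purchases of domestic corporate bonds 1773.9, foreign purchases of equities on the domestic stock exchange 717.9, domestic pension funds' purchases of foreign equities 698.0, acquisition of a foreign subsidiary by a resident firm (outward FDI) 475.4; capital account: acquisition of foreign patents and trademarks (non-produced assets) 178.3.)

-1256.9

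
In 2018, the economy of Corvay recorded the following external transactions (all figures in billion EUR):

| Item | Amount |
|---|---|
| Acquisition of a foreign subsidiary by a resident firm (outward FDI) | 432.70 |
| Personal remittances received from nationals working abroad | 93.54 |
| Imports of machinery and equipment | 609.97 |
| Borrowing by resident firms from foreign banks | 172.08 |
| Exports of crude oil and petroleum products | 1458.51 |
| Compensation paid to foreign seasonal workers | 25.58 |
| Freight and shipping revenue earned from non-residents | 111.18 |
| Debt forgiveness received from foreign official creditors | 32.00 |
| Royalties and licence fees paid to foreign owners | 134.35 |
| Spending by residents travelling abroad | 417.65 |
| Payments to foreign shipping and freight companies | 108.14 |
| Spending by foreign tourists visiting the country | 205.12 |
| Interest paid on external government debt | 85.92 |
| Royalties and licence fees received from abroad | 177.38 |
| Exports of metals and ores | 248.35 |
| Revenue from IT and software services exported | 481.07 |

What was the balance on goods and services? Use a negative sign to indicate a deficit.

Goods: 1458.51 - 609.97 + 248.35 = 1096.89
Services: -108.14 + 177.38 - 417.65 + 205.12 - 134.35 + 481.07 + 111.18 = 314.61
Trade balance = 1096.89 + 314.61 = 1411.50
(Excluded from the trade balance — financial account: acquisition of a foreign subsidiary by a resident firm (outward FDI) 432.70, borrowing by resident firms from foreign banks 172.08; secondary income: personal remittances received from nationals working abroad 93.54; primary income: compensation paid to foreign seasonal workers 25.58, interest paid on external government debt 85.92; capital account: debt forgiveness received from foreign official creditors 32.00.)

1411.50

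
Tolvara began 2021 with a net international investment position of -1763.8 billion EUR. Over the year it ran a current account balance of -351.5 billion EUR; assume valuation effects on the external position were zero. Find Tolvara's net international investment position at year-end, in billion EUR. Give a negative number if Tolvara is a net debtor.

With no valuation effects, change in NIIP = current account = -351.5
End-of-year NIIP = -1763.8 + (-351.5) = -2115.3

-2115.3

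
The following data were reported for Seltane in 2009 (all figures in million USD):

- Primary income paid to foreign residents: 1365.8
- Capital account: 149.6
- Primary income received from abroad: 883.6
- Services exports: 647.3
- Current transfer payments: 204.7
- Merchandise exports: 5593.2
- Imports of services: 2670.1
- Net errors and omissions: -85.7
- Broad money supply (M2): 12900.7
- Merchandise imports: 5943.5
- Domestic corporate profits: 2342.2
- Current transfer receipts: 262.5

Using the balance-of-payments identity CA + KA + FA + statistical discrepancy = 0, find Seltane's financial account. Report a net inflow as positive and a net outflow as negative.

Goods balance = 5593.2 - 5943.5 = -350.3
Services balance = 647.3 - 2670.1 = -2022.8
Trade balance (goods + services) = -350.3 + (-2022.8) = -2373.1
Net primary income = 883.6 - 1365.8 = -482.2
Net secondary income = 262.5 - 204.7 = 57.8
Current account = -2373.1 + (-482.2) + 57.8 = -2797.5
Financial account = -(-2797.5 + 149.6 + (-85.7)) = 2733.6

2733.6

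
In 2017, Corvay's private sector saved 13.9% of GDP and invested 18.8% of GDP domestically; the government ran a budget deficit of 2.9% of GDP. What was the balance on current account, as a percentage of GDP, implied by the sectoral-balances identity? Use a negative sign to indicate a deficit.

By the sectoral-balances identity, CA = (S_private - I) + (T - G).
Private balance = 13.9 - 18.8 = -4.9
Government balance (T - G) = -2.9
CA = -4.9 + (-2.9) = -7.8

-7.8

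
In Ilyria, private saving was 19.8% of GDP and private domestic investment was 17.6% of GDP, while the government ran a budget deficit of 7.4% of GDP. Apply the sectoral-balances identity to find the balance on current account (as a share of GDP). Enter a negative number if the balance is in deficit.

By the sectoral-balances identity, CA = (S_private - I) + (T - G).
Private balance = 19.8 - 17.6 = 2.2
Government balance (T - G) = -7.4
CA = 2.2 + (-7.4) = -5.2

-5.2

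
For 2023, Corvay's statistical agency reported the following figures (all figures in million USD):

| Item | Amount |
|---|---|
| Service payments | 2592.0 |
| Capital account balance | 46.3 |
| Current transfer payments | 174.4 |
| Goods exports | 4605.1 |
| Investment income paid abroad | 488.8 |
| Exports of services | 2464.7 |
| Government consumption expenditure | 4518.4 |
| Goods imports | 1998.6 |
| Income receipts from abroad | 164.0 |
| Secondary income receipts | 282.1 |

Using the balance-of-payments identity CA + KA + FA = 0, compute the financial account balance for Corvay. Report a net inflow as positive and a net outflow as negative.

-2308.4

Goods balance = 4605.1 - 1998.6 = 2606.5
Services balance = 2464.7 - 2592.0 = -127.3
Trade balance (goods + services) = 2606.5 + (-127.3) = 2479.2
Net primary income = 164.0 - 488.8 = -324.8
Net secondary income = 282.1 - 174.4 = 107.7
Current account = 2479.2 + (-324.8) + 107.7 = 2262.1
Financial account = -(2262.1 + 46.3) = -2308.4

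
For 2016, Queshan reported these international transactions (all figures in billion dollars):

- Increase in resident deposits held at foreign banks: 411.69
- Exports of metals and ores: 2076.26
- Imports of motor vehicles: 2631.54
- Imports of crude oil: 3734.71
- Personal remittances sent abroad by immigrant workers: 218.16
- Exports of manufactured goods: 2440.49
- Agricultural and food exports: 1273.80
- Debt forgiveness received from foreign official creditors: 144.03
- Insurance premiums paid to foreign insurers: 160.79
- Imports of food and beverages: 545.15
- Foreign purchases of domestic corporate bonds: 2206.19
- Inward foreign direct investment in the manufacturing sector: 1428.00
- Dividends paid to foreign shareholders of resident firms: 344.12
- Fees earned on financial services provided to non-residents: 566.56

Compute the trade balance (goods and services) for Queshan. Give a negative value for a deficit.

-715.08

Goods: 1273.80 + 2440.49 - 3734.71 + 2076.26 - 545.15 - 2631.54 = -1120.85
Services: 566.56 - 160.79 = 405.77
Trade balance = -1120.85 + 405.77 = -715.08
(Excluded from the trade balance — financial account: increase in resident deposits held at foreign banks 411.69, foreign purchases of domestic corporate bonds 2206.19, inward foreign direct investment in the manufacturing sector 1428.00; secondary income: personal remittances sent abroad by immigrant workers 218.16; capital account: debt forgiveness received from foreign official creditors 144.03; primary income: dividends paid to foreign shareholders of resident firms 344.12.)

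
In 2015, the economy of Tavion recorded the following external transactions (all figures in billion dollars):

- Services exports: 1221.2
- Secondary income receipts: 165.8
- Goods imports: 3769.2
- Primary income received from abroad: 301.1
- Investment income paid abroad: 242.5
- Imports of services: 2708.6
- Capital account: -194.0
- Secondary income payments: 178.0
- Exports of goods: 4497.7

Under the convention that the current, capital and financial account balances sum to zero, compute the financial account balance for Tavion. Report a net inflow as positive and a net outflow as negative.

Goods balance = 4497.7 - 3769.2 = 728.5
Services balance = 1221.2 - 2708.6 = -1487.4
Trade balance (goods + services) = 728.5 + (-1487.4) = -758.9
Net primary income = 301.1 - 242.5 = 58.6
Net secondary income = 165.8 - 178.0 = -12.2
Current account = -758.9 + 58.6 + (-12.2) = -712.5
Financial account = -(-712.5 + (-194.0)) = 906.5

906.5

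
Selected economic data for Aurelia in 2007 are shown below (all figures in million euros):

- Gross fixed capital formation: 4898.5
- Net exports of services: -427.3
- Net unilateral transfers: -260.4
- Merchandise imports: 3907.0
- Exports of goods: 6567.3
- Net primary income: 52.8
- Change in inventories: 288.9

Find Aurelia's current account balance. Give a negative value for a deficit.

2025.4

Goods balance = 6567.3 - 3907.0 = 2660.3
Services balance = -427.3
Trade balance (goods + services) = 2660.3 + (-427.3) = 2233.0
Net primary income = 52.8
Net secondary income = -260.4
Current account = 2233.0 + 52.8 + (-260.4) = 2025.4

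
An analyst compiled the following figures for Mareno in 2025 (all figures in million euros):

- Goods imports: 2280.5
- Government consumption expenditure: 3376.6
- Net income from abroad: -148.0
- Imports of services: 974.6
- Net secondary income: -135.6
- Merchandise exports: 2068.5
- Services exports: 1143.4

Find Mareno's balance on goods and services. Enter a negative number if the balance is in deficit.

-43.2

Goods balance = 2068.5 - 2280.5 = -212.0
Services balance = 1143.4 - 974.6 = 168.8
Trade balance (goods + services) = -212.0 + 168.8 = -43.2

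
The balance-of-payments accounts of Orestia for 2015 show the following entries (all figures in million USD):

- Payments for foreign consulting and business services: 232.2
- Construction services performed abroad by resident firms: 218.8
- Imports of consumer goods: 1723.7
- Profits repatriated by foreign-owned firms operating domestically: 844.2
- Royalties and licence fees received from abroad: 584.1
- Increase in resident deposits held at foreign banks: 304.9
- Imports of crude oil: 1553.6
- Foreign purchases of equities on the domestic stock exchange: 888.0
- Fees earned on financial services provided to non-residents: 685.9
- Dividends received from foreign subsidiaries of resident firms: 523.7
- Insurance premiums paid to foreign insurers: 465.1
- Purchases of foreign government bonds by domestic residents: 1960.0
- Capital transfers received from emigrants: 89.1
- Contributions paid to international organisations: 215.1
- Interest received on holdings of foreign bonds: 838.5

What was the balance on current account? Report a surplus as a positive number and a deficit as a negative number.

-2182.9

Goods: -1553.6 - 1723.7 = -3277.3
Services: 218.8 - 232.2 + 685.9 + 584.1 - 465.1 = 791.5
Primary income: 838.5 - 844.2 + 523.7 = 518.0
Secondary income: -215.1
Current account = (-3277.3) + 791.5 + 518.0 + (-215.1) = -2182.9
(Excluded from the current account — financial account: increase in resident deposits held at foreign banks 304.9, foreign purchases of equities on the domestic stock exchange 888.0, purchases of foreign government bonds by domestic residents 1960.0; capital account: capital transfers received from emigrants 89.1.)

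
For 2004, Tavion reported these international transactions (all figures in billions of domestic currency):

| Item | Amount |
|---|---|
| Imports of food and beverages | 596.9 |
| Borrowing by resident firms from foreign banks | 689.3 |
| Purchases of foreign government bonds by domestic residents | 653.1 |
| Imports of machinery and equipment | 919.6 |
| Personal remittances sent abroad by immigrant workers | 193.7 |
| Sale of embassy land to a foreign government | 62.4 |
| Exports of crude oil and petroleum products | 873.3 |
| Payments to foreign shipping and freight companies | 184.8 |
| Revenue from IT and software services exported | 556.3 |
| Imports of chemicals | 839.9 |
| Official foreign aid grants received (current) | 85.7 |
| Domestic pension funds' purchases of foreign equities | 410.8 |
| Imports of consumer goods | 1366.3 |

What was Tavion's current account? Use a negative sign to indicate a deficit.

Goods: 873.3 - 1366.3 - 919.6 - 596.9 - 839.9 = -2849.4
Services: -184.8 + 556.3 = 371.5
Secondary income: -193.7 + 85.7 = -108.0
Current account = (-2849.4) + 371.5 + (-108.0) = -2585.9
(Excluded from the current account — financial account: borrowing by resident firms from foreign banks 689.3, purchases of foreign government bonds by domestic residents 653.1, domestic pension funds' purchases of foreign equities 410.8; capital account: sale of embassy land to a foreign government 62.4.)

-2585.9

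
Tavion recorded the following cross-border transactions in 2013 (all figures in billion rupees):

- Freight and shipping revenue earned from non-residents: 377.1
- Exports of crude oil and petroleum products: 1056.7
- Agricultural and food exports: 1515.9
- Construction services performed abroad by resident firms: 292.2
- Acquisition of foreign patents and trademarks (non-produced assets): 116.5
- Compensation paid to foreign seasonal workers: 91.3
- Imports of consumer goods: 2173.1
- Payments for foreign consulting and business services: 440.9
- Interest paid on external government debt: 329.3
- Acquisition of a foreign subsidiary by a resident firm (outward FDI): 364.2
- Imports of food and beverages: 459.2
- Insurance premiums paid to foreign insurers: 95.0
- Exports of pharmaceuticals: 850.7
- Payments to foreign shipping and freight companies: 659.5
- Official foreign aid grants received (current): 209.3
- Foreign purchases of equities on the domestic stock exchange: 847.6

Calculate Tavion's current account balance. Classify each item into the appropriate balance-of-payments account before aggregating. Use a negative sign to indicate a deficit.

Goods: 1056.7 + 850.7 - 2173.1 + 1515.9 - 459.2 = 791.0
Services: -659.5 + 377.1 - 440.9 - 95.0 + 292.2 = -526.1
Primary income: -329.3 - 91.3 = -420.6
Secondary income: 209.3
Current account = 791.0 + (-526.1) + (-420.6) + 209.3 = 53.6
(Excluded from the current account — capital account: acquisition of foreign patents and trademarks (non-produced assets) 116.5; financial account: acquisition of a foreign subsidiary by a resident firm (outward FDI) 364.2, foreign purchases of equities on the domestic stock exchange 847.6.)

53.6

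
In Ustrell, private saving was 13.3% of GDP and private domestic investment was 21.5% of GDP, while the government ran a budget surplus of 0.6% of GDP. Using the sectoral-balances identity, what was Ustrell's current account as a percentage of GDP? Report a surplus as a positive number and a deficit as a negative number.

-7.6

By the sectoral-balances identity, CA = (S_private - I) + (T - G).
Private balance = 13.3 - 21.5 = -8.2
Government balance (T - G) = 0.6
CA = -8.2 + 0.6 = -7.6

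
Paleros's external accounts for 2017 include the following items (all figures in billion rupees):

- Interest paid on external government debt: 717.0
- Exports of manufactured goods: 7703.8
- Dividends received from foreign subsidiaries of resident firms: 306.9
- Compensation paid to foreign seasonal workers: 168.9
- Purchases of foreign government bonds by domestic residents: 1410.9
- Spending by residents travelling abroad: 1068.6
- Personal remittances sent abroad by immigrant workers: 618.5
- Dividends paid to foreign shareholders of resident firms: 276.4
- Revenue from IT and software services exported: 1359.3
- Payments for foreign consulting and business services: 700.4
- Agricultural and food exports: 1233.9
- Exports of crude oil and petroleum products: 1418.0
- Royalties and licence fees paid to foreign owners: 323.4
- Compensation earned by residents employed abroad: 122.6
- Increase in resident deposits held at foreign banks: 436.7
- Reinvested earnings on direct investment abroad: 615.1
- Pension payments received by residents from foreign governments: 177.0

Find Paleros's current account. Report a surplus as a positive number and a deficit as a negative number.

Goods: 1418.0 + 1233.9 + 7703.8 = 10355.7
Services: -1068.6 - 323.4 - 700.4 + 1359.3 = -733.1
Primary income: -717.0 - 168.9 + 615.1 + 306.9 + 122.6 - 276.4 = -117.7
Secondary income: 177.0 - 618.5 = -441.5
Current account = 10355.7 + (-733.1) + (-117.7) + (-441.5) = 9063.4
(Excluded from the current account — financial account: purchases of foreign government bonds by domestic residents 1410.9, increase in resident deposits held at foreign banks 436.7.)

9063.4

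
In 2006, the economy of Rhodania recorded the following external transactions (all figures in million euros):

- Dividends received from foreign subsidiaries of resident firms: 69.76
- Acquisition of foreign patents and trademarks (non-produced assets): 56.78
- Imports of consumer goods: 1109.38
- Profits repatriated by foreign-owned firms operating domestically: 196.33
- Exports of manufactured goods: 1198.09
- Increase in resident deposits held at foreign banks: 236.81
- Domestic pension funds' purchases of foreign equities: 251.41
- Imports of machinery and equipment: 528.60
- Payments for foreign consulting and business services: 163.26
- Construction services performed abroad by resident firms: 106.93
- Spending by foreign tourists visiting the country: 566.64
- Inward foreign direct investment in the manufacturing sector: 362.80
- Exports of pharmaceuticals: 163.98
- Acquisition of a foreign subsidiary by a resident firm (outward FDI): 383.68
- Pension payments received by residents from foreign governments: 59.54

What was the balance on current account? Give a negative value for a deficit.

167.37

Goods: 163.98 - 528.60 - 1109.38 + 1198.09 = -275.91
Services: -163.26 + 106.93 + 566.64 = 510.31
Primary income: 69.76 - 196.33 = -126.57
Secondary income: 59.54
Current account = (-275.91) + 510.31 + (-126.57) + 59.54 = 167.37
(Excluded from the current account — capital account: acquisition of foreign patents and trademarks (non-produced assets) 56.78; financial account: increase in resident deposits held at foreign banks 236.81, domestic pension funds' purchases of foreign equities 251.41, inward foreign direct investment in the manufacturing sector 362.80, acquisition of a foreign subsidiary by a resident firm (outward FDI) 383.68.)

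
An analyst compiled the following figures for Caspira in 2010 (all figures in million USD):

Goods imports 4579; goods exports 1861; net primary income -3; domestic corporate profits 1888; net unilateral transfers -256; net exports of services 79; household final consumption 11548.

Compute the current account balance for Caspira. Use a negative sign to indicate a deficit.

-2898

Goods balance = 1861 - 4579 = -2718
Services balance = 79
Trade balance (goods + services) = -2718 + 79 = -2639
Net primary income = -3
Net secondary income = -256
Current account = -2639 + (-3) + (-256) = -2898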